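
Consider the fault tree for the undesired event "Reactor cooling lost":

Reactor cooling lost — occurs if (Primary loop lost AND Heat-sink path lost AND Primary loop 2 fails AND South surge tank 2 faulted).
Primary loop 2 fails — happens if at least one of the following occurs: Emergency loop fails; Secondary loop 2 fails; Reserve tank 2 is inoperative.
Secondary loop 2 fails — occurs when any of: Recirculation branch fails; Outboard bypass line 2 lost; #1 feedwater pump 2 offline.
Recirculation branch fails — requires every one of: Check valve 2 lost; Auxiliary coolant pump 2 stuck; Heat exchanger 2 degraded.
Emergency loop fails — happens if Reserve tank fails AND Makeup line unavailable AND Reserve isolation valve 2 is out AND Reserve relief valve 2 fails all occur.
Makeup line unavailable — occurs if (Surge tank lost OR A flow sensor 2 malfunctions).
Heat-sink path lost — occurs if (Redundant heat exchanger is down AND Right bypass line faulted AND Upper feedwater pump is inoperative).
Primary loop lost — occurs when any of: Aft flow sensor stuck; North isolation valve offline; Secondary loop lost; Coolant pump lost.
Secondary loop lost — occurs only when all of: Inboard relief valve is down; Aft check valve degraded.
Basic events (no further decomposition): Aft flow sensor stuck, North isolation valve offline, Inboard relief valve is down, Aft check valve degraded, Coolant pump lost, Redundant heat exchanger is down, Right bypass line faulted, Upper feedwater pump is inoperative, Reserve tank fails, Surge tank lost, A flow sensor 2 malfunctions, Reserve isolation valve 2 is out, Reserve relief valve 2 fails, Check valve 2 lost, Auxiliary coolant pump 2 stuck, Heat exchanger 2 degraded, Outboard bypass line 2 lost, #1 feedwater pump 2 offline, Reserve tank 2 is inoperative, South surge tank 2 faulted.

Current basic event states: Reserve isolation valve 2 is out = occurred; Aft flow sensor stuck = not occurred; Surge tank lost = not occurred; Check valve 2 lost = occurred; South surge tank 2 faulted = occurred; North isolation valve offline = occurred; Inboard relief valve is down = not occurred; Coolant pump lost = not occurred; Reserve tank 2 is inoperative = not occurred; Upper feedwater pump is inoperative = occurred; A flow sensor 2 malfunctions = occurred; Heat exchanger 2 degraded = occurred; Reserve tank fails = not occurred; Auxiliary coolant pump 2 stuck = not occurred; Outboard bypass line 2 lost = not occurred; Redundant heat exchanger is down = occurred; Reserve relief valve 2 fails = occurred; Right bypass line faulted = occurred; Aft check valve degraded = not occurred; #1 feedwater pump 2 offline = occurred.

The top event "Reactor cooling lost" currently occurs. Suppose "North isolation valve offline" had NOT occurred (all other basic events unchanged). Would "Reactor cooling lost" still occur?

No

Counterfactual: set "North isolation valve offline" to not occurred.
Secondary loop lost [AND]: Inboard relief valve is down=not, Aft check valve degraded=not → not all inputs occur → does not occur.
Primary loop lost [OR]: Aft flow sensor stuck=not, North isolation valve offline=not, Secondary loop lost=not, Coolant pump lost=not → no input occurs → does not occur.
Heat-sink path lost [AND]: Redundant heat exchanger is down=occurs, Right bypass line faulted=occurs, Upper feedwater pump is inoperative=occurs → all inputs occur → occurs.
Makeup line unavailable [OR]: Surge tank lost=not, A flow sensor 2 malfunctions=occurs → at least one input occurs → occurs.
Emergency loop fails [AND]: Reserve tank fails=not, Makeup line unavailable=occurs, Reserve isolation valve 2 is out=occurs, Reserve relief valve 2 fails=occurs → not all inputs occur → does not occur.
Recirculation branch fails [AND]: Check valve 2 lost=occurs, Auxiliary coolant pump 2 stuck=not, Heat exchanger 2 degraded=occurs → not all inputs occur → does not occur.
Secondary loop 2 fails [OR]: Recirculation branch fails=not, Outboard bypass line 2 lost=not, #1 feedwater pump 2 offline=occurs → at least one input occurs → occurs.
Primary loop 2 fails [OR]: Emergency loop fails=not, Secondary loop 2 fails=occurs, Reserve tank 2 is inoperative=not → at least one input occurs → occurs.
Reactor cooling lost [AND]: Primary loop lost=not, Heat-sink path lost=occurs, Primary loop 2 fails=occurs, South surge tank 2 faulted=occurs → not all inputs occur → does not occur.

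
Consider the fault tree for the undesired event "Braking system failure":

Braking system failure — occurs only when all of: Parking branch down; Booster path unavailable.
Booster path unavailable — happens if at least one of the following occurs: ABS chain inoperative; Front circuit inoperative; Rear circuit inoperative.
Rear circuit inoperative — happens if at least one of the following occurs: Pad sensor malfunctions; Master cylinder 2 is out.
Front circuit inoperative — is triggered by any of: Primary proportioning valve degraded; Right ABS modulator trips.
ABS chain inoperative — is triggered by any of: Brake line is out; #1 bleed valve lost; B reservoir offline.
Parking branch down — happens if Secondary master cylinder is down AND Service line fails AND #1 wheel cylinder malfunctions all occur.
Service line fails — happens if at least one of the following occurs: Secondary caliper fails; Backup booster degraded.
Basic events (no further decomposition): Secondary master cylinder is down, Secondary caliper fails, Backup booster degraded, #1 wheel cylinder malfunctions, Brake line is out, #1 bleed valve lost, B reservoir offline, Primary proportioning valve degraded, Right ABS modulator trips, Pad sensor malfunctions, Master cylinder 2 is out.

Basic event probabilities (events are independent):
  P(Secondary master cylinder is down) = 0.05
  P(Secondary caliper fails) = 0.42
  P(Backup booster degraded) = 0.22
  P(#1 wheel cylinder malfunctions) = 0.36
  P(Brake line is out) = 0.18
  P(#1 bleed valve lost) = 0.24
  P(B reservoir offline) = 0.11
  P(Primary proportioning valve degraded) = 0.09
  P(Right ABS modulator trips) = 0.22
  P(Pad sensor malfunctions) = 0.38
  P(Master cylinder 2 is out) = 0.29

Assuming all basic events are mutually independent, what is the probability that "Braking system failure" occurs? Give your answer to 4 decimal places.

0.0081

P(Service line fails) [OR] = 1 − (1−0.42) × (1−0.22) = 0.547600
P(Parking branch down) [AND] = 0.05 × 0.547600 × 0.36 = 0.009857
P(ABS chain inoperative) [OR] = 1 − (1−0.18) × (1−0.24) × (1−0.11) = 0.445352
P(Front circuit inoperative) [OR] = 1 − (1−0.09) × (1−0.22) = 0.290200
P(Rear circuit inoperative) [OR] = 1 − (1−0.38) × (1−0.29) = 0.559800
P(Booster path unavailable) [OR] = 1 − (1−0.445352) × (1−0.290200) × (1−0.559800) = 0.826698
P(Braking system failure) [AND] = 0.009857 × 0.826698 = 0.008149
Rounded to 4 decimal places: P(Braking system failure) ≈ 0.0081.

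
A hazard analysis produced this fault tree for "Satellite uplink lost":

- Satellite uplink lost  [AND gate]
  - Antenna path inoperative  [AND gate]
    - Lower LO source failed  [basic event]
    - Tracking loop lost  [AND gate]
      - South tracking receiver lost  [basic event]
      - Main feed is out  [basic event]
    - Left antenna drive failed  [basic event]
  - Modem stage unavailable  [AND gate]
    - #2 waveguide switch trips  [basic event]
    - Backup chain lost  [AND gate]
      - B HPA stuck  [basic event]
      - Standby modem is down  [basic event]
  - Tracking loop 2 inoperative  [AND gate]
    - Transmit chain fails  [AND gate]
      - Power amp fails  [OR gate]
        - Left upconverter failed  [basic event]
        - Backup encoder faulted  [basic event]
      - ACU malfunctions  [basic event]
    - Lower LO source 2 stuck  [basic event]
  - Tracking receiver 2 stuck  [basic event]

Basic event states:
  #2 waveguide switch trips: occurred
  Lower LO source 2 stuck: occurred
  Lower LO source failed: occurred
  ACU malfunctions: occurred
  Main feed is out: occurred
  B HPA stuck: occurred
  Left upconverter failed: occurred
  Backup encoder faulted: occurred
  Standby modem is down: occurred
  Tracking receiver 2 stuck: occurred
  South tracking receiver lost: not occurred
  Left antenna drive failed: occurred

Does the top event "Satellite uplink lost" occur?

Tracking loop lost [AND]: South tracking receiver lost=not, Main feed is out=occurs → not all inputs occur → does not occur.
Antenna path inoperative [AND]: Lower LO source failed=occurs, Tracking loop lost=not, Left antenna drive failed=occurs → not all inputs occur → does not occur.
Backup chain lost [AND]: B HPA stuck=occurs, Standby modem is down=occurs → all inputs occur → occurs.
Modem stage unavailable [AND]: #2 waveguide switch trips=occurs, Backup chain lost=occurs → all inputs occur → occurs.
Power amp fails [OR]: Left upconverter failed=occurs, Backup encoder faulted=occurs → at least one input occurs → occurs.
Transmit chain fails [AND]: Power amp fails=occurs, ACU malfunctions=occurs → all inputs occur → occurs.
Tracking loop 2 inoperative [AND]: Transmit chain fails=occurs, Lower LO source 2 stuck=occurs → all inputs occur → occurs.
Satellite uplink lost [AND]: Antenna path inoperative=not, Modem stage unavailable=occurs, Tracking loop 2 inoperative=occurs, Tracking receiver 2 stuck=occurs → not all inputs occur → does not occur.

No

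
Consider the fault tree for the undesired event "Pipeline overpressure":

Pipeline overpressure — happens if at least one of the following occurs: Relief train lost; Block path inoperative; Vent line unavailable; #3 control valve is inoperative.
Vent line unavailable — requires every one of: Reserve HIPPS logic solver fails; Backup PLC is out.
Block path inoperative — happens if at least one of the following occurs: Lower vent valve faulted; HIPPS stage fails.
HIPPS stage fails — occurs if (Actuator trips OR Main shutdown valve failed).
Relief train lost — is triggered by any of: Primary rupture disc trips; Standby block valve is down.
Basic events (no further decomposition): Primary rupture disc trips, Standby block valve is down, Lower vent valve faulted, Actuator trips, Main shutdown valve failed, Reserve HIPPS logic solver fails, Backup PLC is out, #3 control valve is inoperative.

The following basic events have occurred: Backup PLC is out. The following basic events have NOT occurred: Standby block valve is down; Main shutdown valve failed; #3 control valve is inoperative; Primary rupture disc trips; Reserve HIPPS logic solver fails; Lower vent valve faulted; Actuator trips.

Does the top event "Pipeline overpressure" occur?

No

Relief train lost [OR]: Primary rupture disc trips=not, Standby block valve is down=not → no input occurs → does not occur.
HIPPS stage fails [OR]: Actuator trips=not, Main shutdown valve failed=not → no input occurs → does not occur.
Block path inoperative [OR]: Lower vent valve faulted=not, HIPPS stage fails=not → no input occurs → does not occur.
Vent line unavailable [AND]: Reserve HIPPS logic solver fails=not, Backup PLC is out=occurs → not all inputs occur → does not occur.
Pipeline overpressure [OR]: Relief train lost=not, Block path inoperative=not, Vent line unavailable=not, #3 control valve is inoperative=not → no input occurs → does not occur.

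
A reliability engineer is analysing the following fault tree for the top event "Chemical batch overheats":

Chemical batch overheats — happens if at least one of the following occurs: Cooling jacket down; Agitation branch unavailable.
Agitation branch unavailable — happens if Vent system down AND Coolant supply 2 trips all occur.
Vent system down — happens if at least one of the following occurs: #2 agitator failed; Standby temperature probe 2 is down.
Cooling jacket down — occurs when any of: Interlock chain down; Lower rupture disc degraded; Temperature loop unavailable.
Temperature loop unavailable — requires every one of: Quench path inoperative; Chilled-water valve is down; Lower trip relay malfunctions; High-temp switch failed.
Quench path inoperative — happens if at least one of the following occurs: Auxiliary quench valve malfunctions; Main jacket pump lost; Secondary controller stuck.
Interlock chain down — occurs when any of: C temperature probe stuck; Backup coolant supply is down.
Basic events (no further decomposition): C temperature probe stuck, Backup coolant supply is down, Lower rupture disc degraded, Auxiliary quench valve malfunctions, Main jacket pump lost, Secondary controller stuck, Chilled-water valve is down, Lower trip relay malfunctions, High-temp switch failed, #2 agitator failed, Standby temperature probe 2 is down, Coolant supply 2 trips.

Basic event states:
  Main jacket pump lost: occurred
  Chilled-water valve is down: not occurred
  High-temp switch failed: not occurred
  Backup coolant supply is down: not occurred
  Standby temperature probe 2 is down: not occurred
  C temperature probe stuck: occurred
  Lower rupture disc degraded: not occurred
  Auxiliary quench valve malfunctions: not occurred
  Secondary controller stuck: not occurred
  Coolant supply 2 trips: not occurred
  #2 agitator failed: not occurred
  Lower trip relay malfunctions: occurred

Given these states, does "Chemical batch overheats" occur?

Yes

Interlock chain down [OR]: C temperature probe stuck=occurs, Backup coolant supply is down=not → at least one input occurs → occurs.
Quench path inoperative [OR]: Auxiliary quench valve malfunctions=not, Main jacket pump lost=occurs, Secondary controller stuck=not → at least one input occurs → occurs.
Temperature loop unavailable [AND]: Quench path inoperative=occurs, Chilled-water valve is down=not, Lower trip relay malfunctions=occurs, High-temp switch failed=not → not all inputs occur → does not occur.
Cooling jacket down [OR]: Interlock chain down=occurs, Lower rupture disc degraded=not, Temperature loop unavailable=not → at least one input occurs → occurs.
Vent system down [OR]: #2 agitator failed=not, Standby temperature probe 2 is down=not → no input occurs → does not occur.
Agitation branch unavailable [AND]: Vent system down=not, Coolant supply 2 trips=not → not all inputs occur → does not occur.
Chemical batch overheats [OR]: Cooling jacket down=occurs, Agitation branch unavailable=not → at least one input occurs → occurs.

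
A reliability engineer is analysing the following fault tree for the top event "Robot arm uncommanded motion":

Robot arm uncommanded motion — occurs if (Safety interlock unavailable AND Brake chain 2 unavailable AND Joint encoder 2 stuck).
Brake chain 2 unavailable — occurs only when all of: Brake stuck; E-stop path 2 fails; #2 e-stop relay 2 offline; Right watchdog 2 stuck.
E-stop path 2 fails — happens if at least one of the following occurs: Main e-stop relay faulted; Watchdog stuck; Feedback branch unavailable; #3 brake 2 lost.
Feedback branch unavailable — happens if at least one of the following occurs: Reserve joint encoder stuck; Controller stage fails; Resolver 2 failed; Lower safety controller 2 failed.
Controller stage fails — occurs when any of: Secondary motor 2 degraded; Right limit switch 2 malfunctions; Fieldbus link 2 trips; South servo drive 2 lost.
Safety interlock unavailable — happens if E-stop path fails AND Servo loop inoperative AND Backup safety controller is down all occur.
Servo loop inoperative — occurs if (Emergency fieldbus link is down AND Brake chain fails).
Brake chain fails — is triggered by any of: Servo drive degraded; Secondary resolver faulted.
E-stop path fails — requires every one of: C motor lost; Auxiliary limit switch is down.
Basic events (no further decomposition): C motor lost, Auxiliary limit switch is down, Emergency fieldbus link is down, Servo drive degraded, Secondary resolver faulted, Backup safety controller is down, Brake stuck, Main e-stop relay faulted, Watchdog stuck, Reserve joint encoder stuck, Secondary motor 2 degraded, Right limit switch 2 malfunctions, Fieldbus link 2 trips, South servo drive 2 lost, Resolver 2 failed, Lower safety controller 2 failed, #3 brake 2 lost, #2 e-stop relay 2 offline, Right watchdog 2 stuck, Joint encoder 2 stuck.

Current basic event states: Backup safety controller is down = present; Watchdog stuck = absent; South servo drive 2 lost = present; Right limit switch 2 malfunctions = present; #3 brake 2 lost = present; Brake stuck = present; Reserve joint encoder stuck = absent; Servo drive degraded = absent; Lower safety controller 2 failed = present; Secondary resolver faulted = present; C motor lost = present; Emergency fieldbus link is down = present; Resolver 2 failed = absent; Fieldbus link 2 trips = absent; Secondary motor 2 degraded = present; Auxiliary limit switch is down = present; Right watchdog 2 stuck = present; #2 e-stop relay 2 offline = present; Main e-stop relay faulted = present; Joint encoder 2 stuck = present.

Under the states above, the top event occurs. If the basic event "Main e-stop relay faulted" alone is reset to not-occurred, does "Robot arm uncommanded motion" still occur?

Yes

Counterfactual: set "Main e-stop relay faulted" to not occurred.
E-stop path fails [AND]: C motor lost=occurs, Auxiliary limit switch is down=occurs → all inputs occur → occurs.
Brake chain fails [OR]: Servo drive degraded=not, Secondary resolver faulted=occurs → at least one input occurs → occurs.
Servo loop inoperative [AND]: Emergency fieldbus link is down=occurs, Brake chain fails=occurs → all inputs occur → occurs.
Safety interlock unavailable [AND]: E-stop path fails=occurs, Servo loop inoperative=occurs, Backup safety controller is down=occurs → all inputs occur → occurs.
Controller stage fails [OR]: Secondary motor 2 degraded=occurs, Right limit switch 2 malfunctions=occurs, Fieldbus link 2 trips=not, South servo drive 2 lost=occurs → at least one input occurs → occurs.
Feedback branch unavailable [OR]: Reserve joint encoder stuck=not, Controller stage fails=occurs, Resolver 2 failed=not, Lower safety controller 2 failed=occurs → at least one input occurs → occurs.
E-stop path 2 fails [OR]: Main e-stop relay faulted=not, Watchdog stuck=not, Feedback branch unavailable=occurs, #3 brake 2 lost=occurs → at least one input occurs → occurs.
Brake chain 2 unavailable [AND]: Brake stuck=occurs, E-stop path 2 fails=occurs, #2 e-stop relay 2 offline=occurs, Right watchdog 2 stuck=occurs → all inputs occur → occurs.
Robot arm uncommanded motion [AND]: Safety interlock unavailable=occurs, Brake chain 2 unavailable=occurs, Joint encoder 2 stuck=occurs → all inputs occur → occurs.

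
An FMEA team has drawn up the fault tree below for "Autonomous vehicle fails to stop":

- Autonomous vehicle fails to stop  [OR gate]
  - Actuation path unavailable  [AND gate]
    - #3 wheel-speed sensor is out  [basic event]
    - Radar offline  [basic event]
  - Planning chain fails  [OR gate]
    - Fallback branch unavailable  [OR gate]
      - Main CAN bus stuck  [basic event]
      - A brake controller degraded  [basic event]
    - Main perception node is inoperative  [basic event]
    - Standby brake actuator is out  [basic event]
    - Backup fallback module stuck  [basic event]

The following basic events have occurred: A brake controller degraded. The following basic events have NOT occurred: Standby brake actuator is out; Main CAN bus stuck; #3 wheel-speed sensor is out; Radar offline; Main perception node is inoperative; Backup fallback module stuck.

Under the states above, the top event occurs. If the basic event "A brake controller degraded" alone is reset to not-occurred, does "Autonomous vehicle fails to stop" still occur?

No

Counterfactual: set "A brake controller degraded" to not occurred.
Actuation path unavailable [AND]: #3 wheel-speed sensor is out=not, Radar offline=not → not all inputs occur → does not occur.
Fallback branch unavailable [OR]: Main CAN bus stuck=not, A brake controller degraded=not → no input occurs → does not occur.
Planning chain fails [OR]: Fallback branch unavailable=not, Main perception node is inoperative=not, Standby brake actuator is out=not, Backup fallback module stuck=not → no input occurs → does not occur.
Autonomous vehicle fails to stop [OR]: Actuation path unavailable=not, Planning chain fails=not → no input occurs → does not occur.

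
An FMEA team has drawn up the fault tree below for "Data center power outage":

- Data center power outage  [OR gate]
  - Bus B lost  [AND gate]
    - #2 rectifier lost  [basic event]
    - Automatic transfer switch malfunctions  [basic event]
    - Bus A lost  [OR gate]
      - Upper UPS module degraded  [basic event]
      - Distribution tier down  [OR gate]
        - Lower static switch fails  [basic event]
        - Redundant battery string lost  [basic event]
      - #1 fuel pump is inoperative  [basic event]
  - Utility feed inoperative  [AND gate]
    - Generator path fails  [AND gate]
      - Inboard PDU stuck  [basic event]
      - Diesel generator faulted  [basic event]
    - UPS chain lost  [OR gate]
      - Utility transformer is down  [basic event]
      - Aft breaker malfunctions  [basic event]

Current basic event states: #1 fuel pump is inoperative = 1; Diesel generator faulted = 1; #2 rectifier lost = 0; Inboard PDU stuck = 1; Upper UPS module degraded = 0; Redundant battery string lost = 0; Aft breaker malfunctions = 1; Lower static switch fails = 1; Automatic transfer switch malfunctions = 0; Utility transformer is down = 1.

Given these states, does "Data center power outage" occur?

Distribution tier down [OR]: Lower static switch fails=occurs, Redundant battery string lost=not → at least one input occurs → occurs.
Bus A lost [OR]: Upper UPS module degraded=not, Distribution tier down=occurs, #1 fuel pump is inoperative=occurs → at least one input occurs → occurs.
Bus B lost [AND]: #2 rectifier lost=not, Automatic transfer switch malfunctions=not, Bus A lost=occurs → not all inputs occur → does not occur.
Generator path fails [AND]: Inboard PDU stuck=occurs, Diesel generator faulted=occurs → all inputs occur → occurs.
UPS chain lost [OR]: Utility transformer is down=occurs, Aft breaker malfunctions=occurs → at least one input occurs → occurs.
Utility feed inoperative [AND]: Generator path fails=occurs, UPS chain lost=occurs → all inputs occur → occurs.
Data center power outage [OR]: Bus B lost=not, Utility feed inoperative=occurs → at least one input occurs → occurs.

Yes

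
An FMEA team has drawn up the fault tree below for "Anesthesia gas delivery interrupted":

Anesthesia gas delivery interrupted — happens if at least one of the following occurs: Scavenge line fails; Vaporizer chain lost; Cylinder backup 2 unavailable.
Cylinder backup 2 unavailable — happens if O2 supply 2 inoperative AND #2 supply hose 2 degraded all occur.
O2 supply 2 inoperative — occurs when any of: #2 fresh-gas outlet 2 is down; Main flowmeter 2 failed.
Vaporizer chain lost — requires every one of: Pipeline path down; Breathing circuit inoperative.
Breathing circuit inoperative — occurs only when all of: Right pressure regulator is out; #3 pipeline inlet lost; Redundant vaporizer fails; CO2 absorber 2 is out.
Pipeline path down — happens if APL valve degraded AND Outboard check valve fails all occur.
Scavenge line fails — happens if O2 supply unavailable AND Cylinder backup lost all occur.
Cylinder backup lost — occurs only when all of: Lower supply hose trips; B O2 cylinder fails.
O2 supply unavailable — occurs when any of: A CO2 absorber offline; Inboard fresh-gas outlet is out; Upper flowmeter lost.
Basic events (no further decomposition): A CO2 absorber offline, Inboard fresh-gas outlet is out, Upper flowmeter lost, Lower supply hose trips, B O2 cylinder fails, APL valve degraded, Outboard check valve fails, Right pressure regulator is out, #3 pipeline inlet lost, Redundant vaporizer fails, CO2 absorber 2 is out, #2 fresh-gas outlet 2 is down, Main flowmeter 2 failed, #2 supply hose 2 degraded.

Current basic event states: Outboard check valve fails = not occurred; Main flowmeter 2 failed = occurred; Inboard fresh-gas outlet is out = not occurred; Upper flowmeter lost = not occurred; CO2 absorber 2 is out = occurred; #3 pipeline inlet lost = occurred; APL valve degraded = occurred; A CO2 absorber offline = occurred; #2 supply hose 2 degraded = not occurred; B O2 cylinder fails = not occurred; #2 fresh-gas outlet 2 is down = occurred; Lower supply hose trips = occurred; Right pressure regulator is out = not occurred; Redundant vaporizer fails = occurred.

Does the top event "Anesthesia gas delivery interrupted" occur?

O2 supply unavailable [OR]: A CO2 absorber offline=occurs, Inboard fresh-gas outlet is out=not, Upper flowmeter lost=not → at least one input occurs → occurs.
Cylinder backup lost [AND]: Lower supply hose trips=occurs, B O2 cylinder fails=not → not all inputs occur → does not occur.
Scavenge line fails [AND]: O2 supply unavailable=occurs, Cylinder backup lost=not → not all inputs occur → does not occur.
Pipeline path down [AND]: APL valve degraded=occurs, Outboard check valve fails=not → not all inputs occur → does not occur.
Breathing circuit inoperative [AND]: Right pressure regulator is out=not, #3 pipeline inlet lost=occurs, Redundant vaporizer fails=occurs, CO2 absorber 2 is out=occurs → not all inputs occur → does not occur.
Vaporizer chain lost [AND]: Pipeline path down=not, Breathing circuit inoperative=not → not all inputs occur → does not occur.
O2 supply 2 inoperative [OR]: #2 fresh-gas outlet 2 is down=occurs, Main flowmeter 2 failed=occurs → at least one input occurs → occurs.
Cylinder backup 2 unavailable [AND]: O2 supply 2 inoperative=occurs, #2 supply hose 2 degraded=not → not all inputs occur → does not occur.
Anesthesia gas delivery interrupted [OR]: Scavenge line fails=not, Vaporizer chain lost=not, Cylinder backup 2 unavailable=not → no input occurs → does not occur.

No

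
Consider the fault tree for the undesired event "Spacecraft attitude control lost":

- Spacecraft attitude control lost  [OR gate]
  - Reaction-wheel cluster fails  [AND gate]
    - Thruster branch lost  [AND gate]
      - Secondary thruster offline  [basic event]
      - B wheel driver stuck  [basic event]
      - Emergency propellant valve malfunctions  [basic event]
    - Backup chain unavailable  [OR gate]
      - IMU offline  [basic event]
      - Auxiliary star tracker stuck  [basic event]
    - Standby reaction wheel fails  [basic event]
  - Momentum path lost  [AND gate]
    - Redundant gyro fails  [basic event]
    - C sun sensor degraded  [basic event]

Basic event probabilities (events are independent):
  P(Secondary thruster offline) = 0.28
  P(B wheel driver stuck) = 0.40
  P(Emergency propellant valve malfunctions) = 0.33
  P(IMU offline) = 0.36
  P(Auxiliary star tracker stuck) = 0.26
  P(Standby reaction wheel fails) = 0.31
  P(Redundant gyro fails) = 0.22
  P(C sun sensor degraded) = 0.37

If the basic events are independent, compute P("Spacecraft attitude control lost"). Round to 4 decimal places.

0.0869

P(Thruster branch lost) [AND] = 0.28 × 0.40 × 0.33 = 0.036960
P(Backup chain unavailable) [OR] = 1 − (1−0.36) × (1−0.26) = 0.526400
P(Reaction-wheel cluster fails) [AND] = 0.036960 × 0.526400 × 0.31 = 0.006031
P(Momentum path lost) [AND] = 0.22 × 0.37 = 0.081400
P(Spacecraft attitude control lost) [OR] = 1 − (1−0.006031) × (1−0.081400) = 0.086940
Rounded to 4 decimal places: P(Spacecraft attitude control lost) ≈ 0.0869.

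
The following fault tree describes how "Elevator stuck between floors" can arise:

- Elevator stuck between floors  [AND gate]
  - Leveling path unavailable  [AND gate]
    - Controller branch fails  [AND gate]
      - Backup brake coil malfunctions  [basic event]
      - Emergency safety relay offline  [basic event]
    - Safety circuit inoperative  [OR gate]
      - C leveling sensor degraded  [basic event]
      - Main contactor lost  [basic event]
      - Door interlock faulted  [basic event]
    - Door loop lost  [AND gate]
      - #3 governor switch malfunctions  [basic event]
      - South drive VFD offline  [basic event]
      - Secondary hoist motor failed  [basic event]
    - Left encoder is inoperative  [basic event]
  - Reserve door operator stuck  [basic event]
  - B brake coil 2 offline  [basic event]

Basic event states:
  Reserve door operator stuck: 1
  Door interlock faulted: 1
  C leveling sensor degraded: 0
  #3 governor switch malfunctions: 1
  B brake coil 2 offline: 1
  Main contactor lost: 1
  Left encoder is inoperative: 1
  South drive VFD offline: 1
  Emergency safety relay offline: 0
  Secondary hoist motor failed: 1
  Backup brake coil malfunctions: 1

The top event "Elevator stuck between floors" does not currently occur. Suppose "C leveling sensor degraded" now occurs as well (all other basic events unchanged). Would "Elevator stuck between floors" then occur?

Counterfactual: set "C leveling sensor degraded" to occurred.
Controller branch fails [AND]: Backup brake coil malfunctions=occurs, Emergency safety relay offline=not → not all inputs occur → does not occur.
Safety circuit inoperative [OR]: C leveling sensor degraded=occurs, Main contactor lost=occurs, Door interlock faulted=occurs → at least one input occurs → occurs.
Door loop lost [AND]: #3 governor switch malfunctions=occurs, South drive VFD offline=occurs, Secondary hoist motor failed=occurs → all inputs occur → occurs.
Leveling path unavailable [AND]: Controller branch fails=not, Safety circuit inoperative=occurs, Door loop lost=occurs, Left encoder is inoperative=occurs → not all inputs occur → does not occur.
Elevator stuck between floors [AND]: Leveling path unavailable=not, Reserve door operator stuck=occurs, B brake coil 2 offline=occurs → not all inputs occur → does not occur.

No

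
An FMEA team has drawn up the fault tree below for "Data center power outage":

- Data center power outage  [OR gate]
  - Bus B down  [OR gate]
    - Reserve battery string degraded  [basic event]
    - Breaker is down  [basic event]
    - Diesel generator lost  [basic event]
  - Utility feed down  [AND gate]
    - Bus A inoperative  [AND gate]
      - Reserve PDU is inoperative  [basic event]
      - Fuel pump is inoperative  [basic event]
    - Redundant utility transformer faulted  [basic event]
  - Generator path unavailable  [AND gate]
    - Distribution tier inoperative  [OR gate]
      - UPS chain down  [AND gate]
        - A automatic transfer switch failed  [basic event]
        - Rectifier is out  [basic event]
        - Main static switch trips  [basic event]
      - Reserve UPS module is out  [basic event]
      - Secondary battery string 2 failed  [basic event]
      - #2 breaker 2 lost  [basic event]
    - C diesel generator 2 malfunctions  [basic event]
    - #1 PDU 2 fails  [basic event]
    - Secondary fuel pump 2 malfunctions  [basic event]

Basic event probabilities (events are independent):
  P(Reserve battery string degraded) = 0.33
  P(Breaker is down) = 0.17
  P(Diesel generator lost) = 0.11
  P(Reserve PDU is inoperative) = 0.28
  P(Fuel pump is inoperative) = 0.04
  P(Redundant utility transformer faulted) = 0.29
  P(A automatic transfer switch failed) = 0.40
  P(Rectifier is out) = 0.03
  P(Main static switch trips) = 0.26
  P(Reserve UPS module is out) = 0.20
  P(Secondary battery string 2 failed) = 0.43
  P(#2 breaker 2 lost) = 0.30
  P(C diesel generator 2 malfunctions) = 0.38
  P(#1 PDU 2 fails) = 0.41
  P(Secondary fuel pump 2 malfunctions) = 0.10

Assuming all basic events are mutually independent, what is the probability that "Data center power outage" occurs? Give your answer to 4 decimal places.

P(Bus B down) [OR] = 1 − (1−0.33) × (1−0.17) × (1−0.11) = 0.505071
P(Bus A inoperative) [AND] = 0.28 × 0.04 = 0.011200
P(Utility feed down) [AND] = 0.011200 × 0.29 = 0.003248
P(UPS chain down) [AND] = 0.40 × 0.03 × 0.26 = 0.003120
P(Distribution tier inoperative) [OR] = 1 − (1−0.003120) × (1−0.20) × (1−0.43) × (1−0.30) = 0.681796
P(Generator path unavailable) [AND] = 0.681796 × 0.38 × 0.41 × 0.10 = 0.010622
P(Data center power outage) [OR] = 1 − (1−0.505071) × (1−0.003248) × (1−0.010622) = 0.511919
Rounded to 4 decimal places: P(Data center power outage) ≈ 0.5119.

0.5119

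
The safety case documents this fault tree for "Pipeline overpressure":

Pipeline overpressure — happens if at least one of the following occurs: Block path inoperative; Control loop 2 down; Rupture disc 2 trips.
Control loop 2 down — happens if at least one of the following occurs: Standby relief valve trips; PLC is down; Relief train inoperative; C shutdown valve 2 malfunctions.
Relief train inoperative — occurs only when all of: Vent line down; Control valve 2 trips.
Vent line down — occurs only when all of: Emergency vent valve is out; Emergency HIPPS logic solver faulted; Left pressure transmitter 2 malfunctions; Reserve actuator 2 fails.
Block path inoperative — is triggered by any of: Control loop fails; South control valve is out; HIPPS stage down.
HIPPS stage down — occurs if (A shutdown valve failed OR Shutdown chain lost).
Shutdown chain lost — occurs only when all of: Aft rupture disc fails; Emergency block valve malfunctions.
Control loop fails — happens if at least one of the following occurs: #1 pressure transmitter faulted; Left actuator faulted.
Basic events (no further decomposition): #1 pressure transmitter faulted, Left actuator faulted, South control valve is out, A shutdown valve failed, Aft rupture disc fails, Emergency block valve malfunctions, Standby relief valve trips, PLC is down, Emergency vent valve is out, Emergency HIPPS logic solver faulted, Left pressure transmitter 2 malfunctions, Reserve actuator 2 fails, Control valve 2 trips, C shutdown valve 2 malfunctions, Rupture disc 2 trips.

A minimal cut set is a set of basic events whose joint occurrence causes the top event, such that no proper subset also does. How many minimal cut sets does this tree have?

Control loop fails [OR]: union of children's cut sets → 2 cut set(s).
Shutdown chain lost [AND]: one cut set from each child combined → 1 × 1 = 1 cut set(s).
HIPPS stage down [OR]: union of children's cut sets → 2 cut set(s).
Block path inoperative [OR]: union of children's cut sets → 5 cut set(s).
Vent line down [AND]: one cut set from each child combined → 1 × 1 × 1 × 1 = 1 cut set(s).
Relief train inoperative [AND]: one cut set from each child combined → 1 × 1 = 1 cut set(s).
Control loop 2 down [OR]: union of children's cut sets → 4 cut set(s).
Pipeline overpressure [OR]: union of children's cut sets → 10 cut set(s).
Minimal cut sets: {#1 pressure transmitter faulted}; {Left actuator faulted}; {South control valve is out}; {A shutdown valve failed}; {Aft rupture disc fails, Emergency block valve malfunctions}; {Standby relief valve trips}; {PLC is down}; {Control valve 2 trips, Emergency HIPPS logic solver faulted, Emergency vent valve is out, Left pressure transmitter 2 malfunctions, Reserve actuator 2 fails}; {C shutdown valve 2 malfunctions}; {Rupture disc 2 trips}.

10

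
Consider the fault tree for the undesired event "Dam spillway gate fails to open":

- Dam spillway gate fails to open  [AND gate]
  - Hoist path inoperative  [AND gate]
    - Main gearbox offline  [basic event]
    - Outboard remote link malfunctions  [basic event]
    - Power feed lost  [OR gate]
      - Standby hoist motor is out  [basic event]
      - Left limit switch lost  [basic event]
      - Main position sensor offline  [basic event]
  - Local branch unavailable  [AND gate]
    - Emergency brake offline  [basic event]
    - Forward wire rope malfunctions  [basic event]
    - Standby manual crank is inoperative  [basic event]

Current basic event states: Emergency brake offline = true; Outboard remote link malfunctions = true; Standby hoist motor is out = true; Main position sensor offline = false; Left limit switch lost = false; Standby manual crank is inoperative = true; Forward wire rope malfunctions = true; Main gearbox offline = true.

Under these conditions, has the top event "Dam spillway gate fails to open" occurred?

Power feed lost [OR]: Standby hoist motor is out=occurs, Left limit switch lost=not, Main position sensor offline=not → at least one input occurs → occurs.
Hoist path inoperative [AND]: Main gearbox offline=occurs, Outboard remote link malfunctions=occurs, Power feed lost=occurs → all inputs occur → occurs.
Local branch unavailable [AND]: Emergency brake offline=occurs, Forward wire rope malfunctions=occurs, Standby manual crank is inoperative=occurs → all inputs occur → occurs.
Dam spillway gate fails to open [AND]: Hoist path inoperative=occurs, Local branch unavailable=occurs → all inputs occur → occurs.

Yes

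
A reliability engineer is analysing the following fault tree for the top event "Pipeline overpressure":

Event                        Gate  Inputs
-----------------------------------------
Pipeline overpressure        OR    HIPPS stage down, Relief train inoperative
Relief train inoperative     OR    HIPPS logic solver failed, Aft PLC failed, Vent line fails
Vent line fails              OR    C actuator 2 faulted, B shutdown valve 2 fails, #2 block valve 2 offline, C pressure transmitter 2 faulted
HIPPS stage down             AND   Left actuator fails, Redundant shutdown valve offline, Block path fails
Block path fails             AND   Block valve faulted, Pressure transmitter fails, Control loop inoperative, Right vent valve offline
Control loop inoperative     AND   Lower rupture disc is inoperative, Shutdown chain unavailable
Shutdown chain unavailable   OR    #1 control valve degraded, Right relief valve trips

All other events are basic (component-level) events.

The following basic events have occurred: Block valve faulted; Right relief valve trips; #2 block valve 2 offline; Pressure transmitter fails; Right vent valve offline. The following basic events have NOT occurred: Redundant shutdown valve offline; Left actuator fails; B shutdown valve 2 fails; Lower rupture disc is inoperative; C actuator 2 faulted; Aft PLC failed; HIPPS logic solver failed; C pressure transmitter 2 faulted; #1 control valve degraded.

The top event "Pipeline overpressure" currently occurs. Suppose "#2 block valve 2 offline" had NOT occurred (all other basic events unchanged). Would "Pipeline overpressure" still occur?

No

Counterfactual: set "#2 block valve 2 offline" to not occurred.
Shutdown chain unavailable [OR]: #1 control valve degraded=not, Right relief valve trips=occurs → at least one input occurs → occurs.
Control loop inoperative [AND]: Lower rupture disc is inoperative=not, Shutdown chain unavailable=occurs → not all inputs occur → does not occur.
Block path fails [AND]: Block valve faulted=occurs, Pressure transmitter fails=occurs, Control loop inoperative=not, Right vent valve offline=occurs → not all inputs occur → does not occur.
HIPPS stage down [AND]: Left actuator fails=not, Redundant shutdown valve offline=not, Block path fails=not → not all inputs occur → does not occur.
Vent line fails [OR]: C actuator 2 faulted=not, B shutdown valve 2 fails=not, #2 block valve 2 offline=not, C pressure transmitter 2 faulted=not → no input occurs → does not occur.
Relief train inoperative [OR]: HIPPS logic solver failed=not, Aft PLC failed=not, Vent line fails=not → no input occurs → does not occur.
Pipeline overpressure [OR]: HIPPS stage down=not, Relief train inoperative=not → no input occurs → does not occur.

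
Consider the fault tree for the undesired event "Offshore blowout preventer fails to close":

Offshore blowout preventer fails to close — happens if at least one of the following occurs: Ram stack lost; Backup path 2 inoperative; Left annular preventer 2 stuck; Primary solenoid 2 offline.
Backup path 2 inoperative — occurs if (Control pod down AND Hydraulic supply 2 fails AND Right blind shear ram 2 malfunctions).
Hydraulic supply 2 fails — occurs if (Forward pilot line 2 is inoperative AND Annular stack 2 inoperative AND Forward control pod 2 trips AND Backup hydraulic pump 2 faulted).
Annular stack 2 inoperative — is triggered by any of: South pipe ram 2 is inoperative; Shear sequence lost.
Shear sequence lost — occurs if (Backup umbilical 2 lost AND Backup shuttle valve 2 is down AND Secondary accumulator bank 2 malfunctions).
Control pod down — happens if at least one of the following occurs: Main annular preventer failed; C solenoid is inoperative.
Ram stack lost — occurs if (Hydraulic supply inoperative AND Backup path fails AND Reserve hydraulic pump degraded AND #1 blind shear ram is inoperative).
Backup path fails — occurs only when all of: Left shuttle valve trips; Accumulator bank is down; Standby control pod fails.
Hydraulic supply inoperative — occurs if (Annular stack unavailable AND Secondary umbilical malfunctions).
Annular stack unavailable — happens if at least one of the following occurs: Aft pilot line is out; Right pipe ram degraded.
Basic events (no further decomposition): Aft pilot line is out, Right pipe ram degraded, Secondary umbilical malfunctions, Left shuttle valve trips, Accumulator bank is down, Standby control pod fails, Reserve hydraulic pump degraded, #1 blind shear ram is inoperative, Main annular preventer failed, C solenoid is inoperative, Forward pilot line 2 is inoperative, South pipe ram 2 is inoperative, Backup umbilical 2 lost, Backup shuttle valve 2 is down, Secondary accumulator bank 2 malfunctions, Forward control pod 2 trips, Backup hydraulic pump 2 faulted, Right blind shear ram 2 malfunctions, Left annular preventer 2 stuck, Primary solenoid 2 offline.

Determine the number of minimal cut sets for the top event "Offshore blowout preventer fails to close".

8

Annular stack unavailable [OR]: union of children's cut sets → 2 cut set(s).
Hydraulic supply inoperative [AND]: one cut set from each child combined → 2 × 1 = 2 cut set(s).
Backup path fails [AND]: one cut set from each child combined → 1 × 1 × 1 = 1 cut set(s).
Ram stack lost [AND]: one cut set from each child combined → 2 × 1 × 1 × 1 = 2 cut set(s).
Control pod down [OR]: union of children's cut sets → 2 cut set(s).
Shear sequence lost [AND]: one cut set from each child combined → 1 × 1 × 1 = 1 cut set(s).
Annular stack 2 inoperative [OR]: union of children's cut sets → 2 cut set(s).
Hydraulic supply 2 fails [AND]: one cut set from each child combined → 1 × 2 × 1 × 1 = 2 cut set(s).
Backup path 2 inoperative [AND]: one cut set from each child combined → 2 × 2 × 1 = 4 cut set(s).
Offshore blowout preventer fails to close [OR]: union of children's cut sets → 8 cut set(s).
Minimal cut sets: {#1 blind shear ram is inoperative, Accumulator bank is down, Aft pilot line is out, Left shuttle valve trips, Reserve hydraulic pump degraded, Secondary umbilical malfunctions, Standby control pod fails}; {#1 blind shear ram is inoperative, Accumulator bank is down, Left shuttle valve trips, Reserve hydraulic pump degraded, Right pipe ram degraded, Secondary umbilical malfunctions, Standby control pod fails}; {Backup hydraulic pump 2 faulted, Forward control pod 2 trips, Forward pilot line 2 is inoperative, Main annular preventer failed, Right blind shear ram 2 malfunctions, South pipe ram 2 is inoperative}; {Backup hydraulic pump 2 faulted, Backup shuttle valve 2 is down, Backup umbilical 2 lost, Forward control pod 2 trips, Forward pilot line 2 is inoperative, Main annular preventer failed, Right blind shear ram 2 malfunctions, Secondary accumulator bank 2 malfunctions}; {Backup hydraulic pump 2 faulted, C solenoid is inoperative, Forward control pod 2 trips, Forward pilot line 2 is inoperative, Right blind shear ram 2 malfunctions, South pipe ram 2 is inoperative}; {Backup hydraulic pump 2 faulted, Backup shuttle valve 2 is down, Backup umbilical 2 lost, C solenoid is inoperative, Forward control pod 2 trips, Forward pilot line 2 is inoperative, Right blind shear ram 2 malfunctions, Secondary accumulator bank 2 malfunctions}; {Left annular preventer 2 stuck}; {Primary solenoid 2 offline}.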